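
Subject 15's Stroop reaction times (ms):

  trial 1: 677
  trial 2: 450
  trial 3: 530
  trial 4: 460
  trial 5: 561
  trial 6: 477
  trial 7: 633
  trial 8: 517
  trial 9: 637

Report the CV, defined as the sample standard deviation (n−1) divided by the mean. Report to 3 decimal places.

n = 9, Σ = 4942, M = 549.1111
Σ(x−M)² = 55618.889; s = √(55618.889/8) = 83.3808
CV = 83.3808 / 549.1111 = 0.15185

0.152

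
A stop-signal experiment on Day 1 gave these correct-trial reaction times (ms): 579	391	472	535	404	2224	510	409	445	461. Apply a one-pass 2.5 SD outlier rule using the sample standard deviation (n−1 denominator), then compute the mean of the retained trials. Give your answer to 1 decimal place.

n = 10, ΣRT = 6430, M = 643.000
Σ(x−M)² = 2809960.00; s = √(2809960.00/9) = 558.765
Cutoffs: 643.000 ± 2.5·558.765 → [-753.9, 2039.9]
Outside: 2224 → excluded.
Retained (n=9): Σ = 4206, mean = 4206/9 = 467.333

467.3 ms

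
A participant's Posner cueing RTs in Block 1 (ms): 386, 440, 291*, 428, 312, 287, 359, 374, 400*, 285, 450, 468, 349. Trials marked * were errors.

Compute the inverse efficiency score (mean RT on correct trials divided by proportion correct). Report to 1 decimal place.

Correct trials (n=11): 386, 440, 428, 312, 287, 359, 374, 285, 450, 468, 349
Mean correct RT = 4138/11 = 376.1818 ms
Proportion correct = 11/13
IES = 376.1818 / (11/13) = 444.579 ms

444.6 ms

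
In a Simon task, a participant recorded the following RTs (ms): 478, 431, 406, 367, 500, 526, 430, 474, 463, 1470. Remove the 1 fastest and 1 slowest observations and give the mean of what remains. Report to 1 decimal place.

463.5 ms

Sorted: 367, 406, 430, 431, 463, 474, 478, 500, 526, 1470
Drop lowest 1 (367) and highest 1 (1470)
Remaining (n=8): Σ = 3708, mean = 3708/8 = 463.500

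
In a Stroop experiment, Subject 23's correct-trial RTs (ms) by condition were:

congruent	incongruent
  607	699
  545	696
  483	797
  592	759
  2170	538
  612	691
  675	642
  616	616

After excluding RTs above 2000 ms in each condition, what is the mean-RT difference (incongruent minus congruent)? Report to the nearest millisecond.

congruent: exclude 2170
M(congruent) = 4130/7 = 590.000
M(incongruent) = 5438/8 = 679.750
Difference = 679.750 − 590.000 = 89.750 ms

90 ms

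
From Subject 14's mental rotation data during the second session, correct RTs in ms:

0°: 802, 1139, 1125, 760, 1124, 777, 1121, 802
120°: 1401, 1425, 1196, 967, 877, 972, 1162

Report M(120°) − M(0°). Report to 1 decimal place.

186.6 ms

M(0°) = 7650/8 = 956.250
M(120°) = 8000/7 = 1142.857
Difference = 1142.857 − 956.250 = 186.607 ms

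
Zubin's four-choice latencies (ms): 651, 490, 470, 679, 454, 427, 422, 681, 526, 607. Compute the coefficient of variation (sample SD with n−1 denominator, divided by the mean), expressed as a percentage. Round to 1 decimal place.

19.3%

n = 10, Σ = 5407, M = 540.7000
Σ(x−M)² = 97692.100; s = √(97692.100/9) = 104.1858
CV = 104.1858 / 540.7000 = 0.19269 = 19.269%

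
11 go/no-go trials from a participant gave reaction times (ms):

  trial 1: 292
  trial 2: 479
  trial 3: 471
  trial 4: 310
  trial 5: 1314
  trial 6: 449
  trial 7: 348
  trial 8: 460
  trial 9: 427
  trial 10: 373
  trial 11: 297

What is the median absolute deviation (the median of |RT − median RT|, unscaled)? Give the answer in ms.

54 ms

Sorted: 292, 297, 310, 348, 373, 427, 449, 460, 471, 479, 1314 → median = 427
|x − 427|: 135, 52, 44, 117, 887, 22, 79, 33, 0, 54, 130
Sorted deviations: 0, 22, 33, 44, 52, 54, 79, 117, 130, 135, 887 → MAD = 54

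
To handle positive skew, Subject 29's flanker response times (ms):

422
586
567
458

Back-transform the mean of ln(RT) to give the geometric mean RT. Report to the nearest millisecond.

ln(RT): 6.0450, 6.3733, 6.3404, 6.1269
Mean ln(RT) = 24.8856/4 = 6.22139
Geometric mean = exp(6.22139) = 503.40 ms

503 ms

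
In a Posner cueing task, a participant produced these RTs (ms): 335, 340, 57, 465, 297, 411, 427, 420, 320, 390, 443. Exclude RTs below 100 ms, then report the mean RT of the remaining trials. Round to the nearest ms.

385 ms

Excluded: 57
Retained (n=10): Σ = 3848
Mean = 3848/10 = 384.8000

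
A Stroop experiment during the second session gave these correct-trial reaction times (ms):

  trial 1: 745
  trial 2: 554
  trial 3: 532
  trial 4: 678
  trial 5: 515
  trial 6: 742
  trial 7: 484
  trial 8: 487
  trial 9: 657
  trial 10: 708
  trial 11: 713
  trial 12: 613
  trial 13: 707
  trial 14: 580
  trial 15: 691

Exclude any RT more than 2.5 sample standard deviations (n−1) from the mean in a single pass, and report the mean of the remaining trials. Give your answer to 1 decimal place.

627.1 ms

n = 15, ΣRT = 9406, M = 627.067
Σ(x−M)² = 124454.93; s = √(124454.93/14) = 94.285
Cutoffs: 627.067 ± 2.5·94.285 → [391.4, 862.8]
No RTs fall outside the cutoffs; all 15 retained. Mean = 9406/15 = 627.067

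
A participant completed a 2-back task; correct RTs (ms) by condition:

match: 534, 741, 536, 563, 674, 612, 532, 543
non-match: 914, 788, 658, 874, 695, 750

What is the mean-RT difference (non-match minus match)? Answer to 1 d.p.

M(match) = 4735/8 = 591.875
M(non-match) = 4679/6 = 779.833
Difference = 779.833 − 591.875 = 187.958 ms

188.0 ms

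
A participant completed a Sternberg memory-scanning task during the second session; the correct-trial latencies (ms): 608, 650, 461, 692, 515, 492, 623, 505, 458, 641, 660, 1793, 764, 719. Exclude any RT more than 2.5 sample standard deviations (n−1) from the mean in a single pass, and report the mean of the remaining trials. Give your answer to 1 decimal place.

599.1 ms

n = 14, ΣRT = 9581, M = 684.357
Σ(x−M)² = 1448917.21; s = √(1448917.21/13) = 333.849
Cutoffs: 684.357 ± 2.5·333.849 → [-150.3, 1519.0]
Outside: 1793 → excluded.
Retained (n=13): Σ = 7788, mean = 7788/13 = 599.077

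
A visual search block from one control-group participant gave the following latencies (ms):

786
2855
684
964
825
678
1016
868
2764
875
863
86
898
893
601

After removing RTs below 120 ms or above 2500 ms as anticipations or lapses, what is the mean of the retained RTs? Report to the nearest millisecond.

829 ms

Excluded: 86, 2764, 2855
Retained (n=12): Σ = 9951
Mean = 9951/12 = 829.2500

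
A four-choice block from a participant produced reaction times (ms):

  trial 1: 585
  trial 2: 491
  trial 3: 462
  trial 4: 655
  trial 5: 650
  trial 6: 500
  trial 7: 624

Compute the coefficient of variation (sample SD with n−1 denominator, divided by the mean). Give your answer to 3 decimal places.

n = 7, Σ = 3967, M = 566.7143
Σ(x−M)² = 39495.429; s = √(39495.429/6) = 81.1330
CV = 81.1330 / 566.7143 = 0.14316

0.143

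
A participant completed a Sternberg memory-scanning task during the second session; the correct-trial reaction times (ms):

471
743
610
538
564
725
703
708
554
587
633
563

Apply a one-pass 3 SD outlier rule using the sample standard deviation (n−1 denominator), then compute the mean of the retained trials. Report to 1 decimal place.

616.6 ms

n = 12, ΣRT = 7399, M = 616.583
Σ(x−M)² = 81670.92; s = √(81670.92/11) = 86.166
Cutoffs: 616.583 ± 3·86.166 → [358.1, 875.1]
No RTs fall outside the cutoffs; all 12 retained. Mean = 7399/12 = 616.583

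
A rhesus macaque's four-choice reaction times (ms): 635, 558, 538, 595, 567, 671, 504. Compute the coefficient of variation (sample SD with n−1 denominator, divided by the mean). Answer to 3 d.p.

n = 7, Σ = 4068, M = 581.1429
Σ(x−M)² = 19714.857; s = √(19714.857/6) = 57.3220
CV = 57.3220 / 581.1429 = 0.09864

0.099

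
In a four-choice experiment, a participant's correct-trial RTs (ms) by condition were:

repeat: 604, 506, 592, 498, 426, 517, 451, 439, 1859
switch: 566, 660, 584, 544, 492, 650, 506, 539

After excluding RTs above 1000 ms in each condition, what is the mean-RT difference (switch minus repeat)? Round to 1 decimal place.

repeat: exclude 1859
M(repeat) = 4033/8 = 504.125
M(switch) = 4541/8 = 567.625
Difference = 567.625 − 504.125 = 63.500 ms

63.5 ms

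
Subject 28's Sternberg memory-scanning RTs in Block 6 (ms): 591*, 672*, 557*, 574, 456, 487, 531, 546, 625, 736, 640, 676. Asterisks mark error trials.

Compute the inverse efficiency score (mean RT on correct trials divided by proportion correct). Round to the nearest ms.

Correct trials (n=9): 574, 456, 487, 531, 546, 625, 736, 640, 676
Mean correct RT = 5271/9 = 585.6667 ms
Proportion correct = 9/12
IES = 585.6667 / (9/12) = 780.889 ms

781 ms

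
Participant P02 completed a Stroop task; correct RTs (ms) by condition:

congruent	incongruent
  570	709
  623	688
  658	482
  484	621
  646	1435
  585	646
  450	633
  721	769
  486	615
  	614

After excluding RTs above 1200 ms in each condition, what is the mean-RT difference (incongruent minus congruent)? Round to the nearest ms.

incongruent: exclude 1435
M(congruent) = 5223/9 = 580.333
M(incongruent) = 5777/9 = 641.889
Difference = 641.889 − 580.333 = 61.556 ms

62 ms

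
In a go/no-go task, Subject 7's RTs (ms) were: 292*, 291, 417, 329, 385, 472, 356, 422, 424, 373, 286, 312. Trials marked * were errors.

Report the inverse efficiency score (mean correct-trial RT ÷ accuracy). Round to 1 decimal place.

Correct trials (n=11): 291, 417, 329, 385, 472, 356, 422, 424, 373, 286, 312
Mean correct RT = 4067/11 = 369.7273 ms
Proportion correct = 11/12
IES = 369.7273 / (11/12) = 403.339 ms

403.3 ms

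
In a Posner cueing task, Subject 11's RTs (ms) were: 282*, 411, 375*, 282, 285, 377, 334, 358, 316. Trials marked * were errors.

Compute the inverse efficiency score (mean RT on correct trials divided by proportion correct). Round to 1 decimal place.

434.0 ms

Correct trials (n=7): 411, 282, 285, 377, 334, 358, 316
Mean correct RT = 2363/7 = 337.5714 ms
Proportion correct = 7/9
IES = 337.5714 / (7/9) = 434.020 ms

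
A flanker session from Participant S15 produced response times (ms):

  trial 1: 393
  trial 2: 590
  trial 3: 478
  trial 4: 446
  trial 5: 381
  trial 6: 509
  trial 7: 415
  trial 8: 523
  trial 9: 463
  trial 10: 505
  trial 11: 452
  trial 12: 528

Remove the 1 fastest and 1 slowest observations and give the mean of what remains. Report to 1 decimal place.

Sorted: 381, 393, 415, 446, 452, 463, 478, 505, 509, 523, 528, 590
Drop lowest 1 (381) and highest 1 (590)
Remaining (n=10): Σ = 4712, mean = 4712/10 = 471.200

471.2 ms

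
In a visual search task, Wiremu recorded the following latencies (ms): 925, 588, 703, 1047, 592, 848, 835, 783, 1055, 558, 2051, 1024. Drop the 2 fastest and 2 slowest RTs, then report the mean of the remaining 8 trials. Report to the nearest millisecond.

845 ms

Sorted: 558, 588, 592, 703, 783, 835, 848, 925, 1024, 1047, 1055, 2051
Drop lowest 2 (558, 588) and highest 2 (1055, 2051)
Remaining (n=8): Σ = 6757, mean = 6757/8 = 844.625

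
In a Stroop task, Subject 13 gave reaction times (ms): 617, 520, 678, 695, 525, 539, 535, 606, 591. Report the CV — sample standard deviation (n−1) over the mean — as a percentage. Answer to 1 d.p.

n = 9, Σ = 5306, M = 589.5556
Σ(x−M)² = 34504.222; s = √(34504.222/8) = 65.6736
CV = 65.6736 / 589.5556 = 0.11140 = 11.140%

11.1%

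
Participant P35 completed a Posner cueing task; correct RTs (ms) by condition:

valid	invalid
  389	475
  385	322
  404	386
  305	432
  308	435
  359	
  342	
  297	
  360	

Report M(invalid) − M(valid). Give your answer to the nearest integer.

60 ms

M(valid) = 3149/9 = 349.889
M(invalid) = 2050/5 = 410.000
Difference = 410.000 − 349.889 = 60.111 ms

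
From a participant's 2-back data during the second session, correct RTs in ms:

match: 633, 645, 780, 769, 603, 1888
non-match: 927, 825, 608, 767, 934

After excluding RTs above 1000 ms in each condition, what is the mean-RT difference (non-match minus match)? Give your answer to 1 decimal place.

match: exclude 1888
M(match) = 3430/5 = 686.000
M(non-match) = 4061/5 = 812.200
Difference = 812.200 − 686.000 = 126.200 ms

126.2 ms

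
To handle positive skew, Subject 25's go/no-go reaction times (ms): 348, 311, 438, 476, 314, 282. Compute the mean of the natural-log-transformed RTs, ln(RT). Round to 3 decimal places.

5.872

ln(RT): 5.8522, 5.7398, 6.0822, 6.1654, 5.7494, 5.6419
Σ ln(RT) = 35.2309
Mean = 35.2309/6 = 5.87182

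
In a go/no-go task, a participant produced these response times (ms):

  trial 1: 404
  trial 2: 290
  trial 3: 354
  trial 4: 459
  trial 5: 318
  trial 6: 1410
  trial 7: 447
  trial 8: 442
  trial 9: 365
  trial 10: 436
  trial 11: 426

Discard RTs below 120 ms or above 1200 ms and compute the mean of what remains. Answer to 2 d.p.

394.10 ms

Excluded: 1410
Retained (n=10): Σ = 3941
Mean = 3941/10 = 394.1000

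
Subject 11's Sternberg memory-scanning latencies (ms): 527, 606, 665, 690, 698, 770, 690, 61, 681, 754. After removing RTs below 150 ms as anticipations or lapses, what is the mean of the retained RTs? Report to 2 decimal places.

Excluded: 61
Retained (n=9): Σ = 6081
Mean = 6081/9 = 675.6667

675.67 ms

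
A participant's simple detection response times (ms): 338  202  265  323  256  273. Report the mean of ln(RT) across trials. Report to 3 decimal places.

ln(RT): 5.8230, 5.3083, 5.5797, 5.7777, 5.5452, 5.6095
Σ ln(RT) = 33.6433
Mean = 33.6433/6 = 5.60722

5.607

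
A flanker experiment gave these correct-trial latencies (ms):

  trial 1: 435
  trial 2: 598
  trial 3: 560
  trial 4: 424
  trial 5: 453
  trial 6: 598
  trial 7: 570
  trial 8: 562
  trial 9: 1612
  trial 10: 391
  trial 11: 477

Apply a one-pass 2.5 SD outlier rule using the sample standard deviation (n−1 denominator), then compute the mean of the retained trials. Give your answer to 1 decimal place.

n = 11, ΣRT = 6680, M = 607.273
Σ(x−M)² = 1166134.18; s = √(1166134.18/10) = 341.487
Cutoffs: 607.273 ± 2.5·341.487 → [-246.4, 1461.0]
Outside: 1612 → excluded.
Retained (n=10): Σ = 5068, mean = 5068/10 = 506.800

506.8 ms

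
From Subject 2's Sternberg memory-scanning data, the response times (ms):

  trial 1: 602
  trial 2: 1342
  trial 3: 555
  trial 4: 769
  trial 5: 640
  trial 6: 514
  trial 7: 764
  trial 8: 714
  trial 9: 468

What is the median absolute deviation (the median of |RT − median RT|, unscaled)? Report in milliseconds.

Sorted: 468, 514, 555, 602, 640, 714, 764, 769, 1342 → median = 640
|x − 640|: 38, 702, 85, 129, 0, 126, 124, 74, 172
Sorted deviations: 0, 38, 74, 85, 124, 126, 129, 172, 702 → MAD = 124

124 ms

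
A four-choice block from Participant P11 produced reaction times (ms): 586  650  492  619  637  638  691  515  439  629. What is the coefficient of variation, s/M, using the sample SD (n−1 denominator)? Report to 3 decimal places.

n = 10, Σ = 5896, M = 589.6000
Σ(x−M)² = 58720.400; s = √(58720.400/9) = 80.7743
CV = 80.7743 / 589.6000 = 0.13700

0.137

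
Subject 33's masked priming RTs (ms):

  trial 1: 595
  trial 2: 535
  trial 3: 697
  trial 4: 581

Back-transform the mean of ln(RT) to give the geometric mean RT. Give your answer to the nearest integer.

ln(RT): 6.3886, 6.2823, 6.5468, 6.3648
Mean ln(RT) = 25.5824/4 = 6.39559
Geometric mean = exp(6.39559) = 599.20 ms

599 ms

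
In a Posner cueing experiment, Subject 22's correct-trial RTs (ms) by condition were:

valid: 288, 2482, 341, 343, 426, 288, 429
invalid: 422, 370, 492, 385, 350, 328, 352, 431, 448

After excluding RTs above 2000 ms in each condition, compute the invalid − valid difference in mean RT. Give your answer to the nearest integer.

valid: exclude 2482
M(valid) = 2115/6 = 352.500
M(invalid) = 3578/9 = 397.556
Difference = 397.556 − 352.500 = 45.056 ms

45 ms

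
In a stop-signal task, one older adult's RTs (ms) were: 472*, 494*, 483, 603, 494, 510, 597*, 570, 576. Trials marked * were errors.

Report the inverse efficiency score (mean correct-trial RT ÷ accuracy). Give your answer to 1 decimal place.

809.0 ms

Correct trials (n=6): 483, 603, 494, 510, 570, 576
Mean correct RT = 3236/6 = 539.3333 ms
Proportion correct = 6/9
IES = 539.3333 / (6/9) = 809.000 ms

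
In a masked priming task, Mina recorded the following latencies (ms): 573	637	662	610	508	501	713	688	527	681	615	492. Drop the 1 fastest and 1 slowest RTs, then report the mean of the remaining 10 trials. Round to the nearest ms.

Sorted: 492, 501, 508, 527, 573, 610, 615, 637, 662, 681, 688, 713
Drop lowest 1 (492) and highest 1 (713)
Remaining (n=10): Σ = 6002, mean = 6002/10 = 600.200

600 ms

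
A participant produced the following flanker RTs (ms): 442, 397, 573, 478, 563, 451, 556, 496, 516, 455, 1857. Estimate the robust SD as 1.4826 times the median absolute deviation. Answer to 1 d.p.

Sorted: 397, 442, 451, 455, 478, 496, 516, 556, 563, 573, 1857 → median = 496
|x − 496| sorted: 0, 18, 20, 41, 45, 54, 60, 67, 77, 99, 1361 → MAD = 54
Robust SD ≈ 1.4826 × 54 = 80.060

80.1 ms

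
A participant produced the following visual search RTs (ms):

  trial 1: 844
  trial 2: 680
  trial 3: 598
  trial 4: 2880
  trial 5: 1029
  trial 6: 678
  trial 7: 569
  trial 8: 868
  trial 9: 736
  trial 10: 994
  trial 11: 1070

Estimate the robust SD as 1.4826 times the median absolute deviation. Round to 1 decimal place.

Sorted: 569, 598, 678, 680, 736, 844, 868, 994, 1029, 1070, 2880 → median = 844
|x − 844| sorted: 0, 24, 108, 150, 164, 166, 185, 226, 246, 275, 2036 → MAD = 166
Robust SD ≈ 1.4826 × 166 = 246.112

246.1 ms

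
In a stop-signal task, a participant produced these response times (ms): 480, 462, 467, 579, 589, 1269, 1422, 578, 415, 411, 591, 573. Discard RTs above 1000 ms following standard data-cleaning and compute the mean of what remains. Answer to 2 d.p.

514.50 ms

Excluded: 1269, 1422
Retained (n=10): Σ = 5145
Mean = 5145/10 = 514.5000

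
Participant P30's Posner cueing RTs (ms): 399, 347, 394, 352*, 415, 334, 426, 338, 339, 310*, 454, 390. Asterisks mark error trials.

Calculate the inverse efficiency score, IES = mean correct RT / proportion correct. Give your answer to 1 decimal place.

Correct trials (n=10): 399, 347, 394, 415, 334, 426, 338, 339, 454, 390
Mean correct RT = 3836/10 = 383.6000 ms
Proportion correct = 10/12
IES = 383.6000 / (10/12) = 460.320 ms

460.3 ms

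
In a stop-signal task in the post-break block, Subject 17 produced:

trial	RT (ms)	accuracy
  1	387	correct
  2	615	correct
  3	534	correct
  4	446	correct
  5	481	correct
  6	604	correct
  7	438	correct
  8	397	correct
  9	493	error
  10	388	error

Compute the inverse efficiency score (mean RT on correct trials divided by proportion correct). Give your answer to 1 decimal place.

Correct trials (n=8): 387, 615, 534, 446, 481, 604, 438, 397
Mean correct RT = 3902/8 = 487.7500 ms
Proportion correct = 8/10
IES = 487.7500 / (8/10) = 609.688 ms

609.7 ms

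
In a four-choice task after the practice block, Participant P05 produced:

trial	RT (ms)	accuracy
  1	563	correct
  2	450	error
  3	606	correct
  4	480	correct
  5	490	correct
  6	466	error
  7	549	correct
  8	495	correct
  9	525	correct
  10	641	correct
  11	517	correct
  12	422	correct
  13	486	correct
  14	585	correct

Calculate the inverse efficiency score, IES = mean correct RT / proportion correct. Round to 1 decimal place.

618.2 ms

Correct trials (n=12): 563, 606, 480, 490, 549, 495, 525, 641, 517, 422, 486, 585
Mean correct RT = 6359/12 = 529.9167 ms
Proportion correct = 12/14
IES = 529.9167 / (12/14) = 618.236 ms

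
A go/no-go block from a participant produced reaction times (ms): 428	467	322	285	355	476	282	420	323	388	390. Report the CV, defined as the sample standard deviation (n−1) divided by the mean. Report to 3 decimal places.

n = 11, Σ = 4136, M = 376.0000
Σ(x−M)² = 46544.000; s = √(46544.000/10) = 68.2232
CV = 68.2232 / 376.0000 = 0.18144

0.181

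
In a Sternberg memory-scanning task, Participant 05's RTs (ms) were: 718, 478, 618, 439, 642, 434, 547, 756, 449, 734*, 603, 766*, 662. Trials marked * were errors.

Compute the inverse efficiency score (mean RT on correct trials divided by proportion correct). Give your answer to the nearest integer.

Correct trials (n=11): 718, 478, 618, 439, 642, 434, 547, 756, 449, 603, 662
Mean correct RT = 6346/11 = 576.9091 ms
Proportion correct = 11/13
IES = 576.9091 / (11/13) = 681.802 ms

682 ms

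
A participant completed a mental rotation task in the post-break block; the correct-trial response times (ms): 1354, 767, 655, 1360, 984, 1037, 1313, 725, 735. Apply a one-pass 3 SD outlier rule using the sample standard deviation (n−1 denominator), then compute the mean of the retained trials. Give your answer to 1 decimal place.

n = 9, ΣRT = 8930, M = 992.222
Σ(x−M)² = 673129.56; s = √(673129.56/8) = 290.071
Cutoffs: 992.222 ± 3·290.071 → [122.0, 1862.4]
No RTs fall outside the cutoffs; all 9 retained. Mean = 8930/9 = 992.222

992.2 ms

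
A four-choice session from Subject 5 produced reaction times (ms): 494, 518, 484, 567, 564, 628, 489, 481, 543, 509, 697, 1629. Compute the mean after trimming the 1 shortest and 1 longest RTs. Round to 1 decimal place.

549.3 ms

Sorted: 481, 484, 489, 494, 509, 518, 543, 564, 567, 628, 697, 1629
Drop lowest 1 (481) and highest 1 (1629)
Remaining (n=10): Σ = 5493, mean = 5493/10 = 549.300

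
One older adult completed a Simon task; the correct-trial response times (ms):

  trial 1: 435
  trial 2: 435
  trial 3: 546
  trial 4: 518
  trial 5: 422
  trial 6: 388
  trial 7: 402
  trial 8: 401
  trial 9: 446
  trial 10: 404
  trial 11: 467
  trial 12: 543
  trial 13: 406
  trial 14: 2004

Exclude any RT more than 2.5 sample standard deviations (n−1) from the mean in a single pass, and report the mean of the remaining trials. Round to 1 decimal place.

447.2 ms

n = 14, ΣRT = 7817, M = 558.357
Σ(x−M)² = 2287167.21; s = √(2287167.21/13) = 419.447
Cutoffs: 558.357 ± 2.5·419.447 → [-490.3, 1607.0]
Outside: 2004 → excluded.
Retained (n=13): Σ = 5813, mean = 5813/13 = 447.154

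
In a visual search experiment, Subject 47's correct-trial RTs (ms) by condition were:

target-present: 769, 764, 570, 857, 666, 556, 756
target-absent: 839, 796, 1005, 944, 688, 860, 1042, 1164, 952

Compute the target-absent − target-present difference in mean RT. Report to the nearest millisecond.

M(target-present) = 4938/7 = 705.429
M(target-absent) = 8290/9 = 921.111
Difference = 921.111 − 705.429 = 215.683 ms

216 ms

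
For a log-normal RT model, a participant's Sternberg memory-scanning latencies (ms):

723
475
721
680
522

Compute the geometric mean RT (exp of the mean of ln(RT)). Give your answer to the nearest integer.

ln(RT): 6.5834, 6.1633, 6.5806, 6.5221, 6.2577
Mean ln(RT) = 32.1071/5 = 6.42142
Geometric mean = exp(6.42142) = 614.88 ms

615 ms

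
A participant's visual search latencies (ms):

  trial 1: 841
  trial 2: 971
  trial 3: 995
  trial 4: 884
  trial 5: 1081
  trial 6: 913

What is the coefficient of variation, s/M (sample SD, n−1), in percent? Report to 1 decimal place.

n = 6, Σ = 5685, M = 947.5000
Σ(x−M)² = 37195.500; s = √(37195.500/5) = 86.2502
CV = 86.2502 / 947.5000 = 0.09103 = 9.103%

9.1%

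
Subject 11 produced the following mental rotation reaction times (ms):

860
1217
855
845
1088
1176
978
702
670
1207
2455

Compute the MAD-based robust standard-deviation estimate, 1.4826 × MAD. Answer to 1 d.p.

Sorted: 670, 702, 845, 855, 860, 978, 1088, 1176, 1207, 1217, 2455 → median = 978
|x − 978| sorted: 0, 110, 118, 123, 133, 198, 229, 239, 276, 308, 1477 → MAD = 198
Robust SD ≈ 1.4826 × 198 = 293.555

293.6 ms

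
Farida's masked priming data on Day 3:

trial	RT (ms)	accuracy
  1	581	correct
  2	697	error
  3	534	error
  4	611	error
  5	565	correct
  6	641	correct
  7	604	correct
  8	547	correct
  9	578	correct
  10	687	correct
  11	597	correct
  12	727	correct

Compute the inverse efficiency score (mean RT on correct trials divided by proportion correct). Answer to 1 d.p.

Correct trials (n=9): 581, 565, 641, 604, 547, 578, 687, 597, 727
Mean correct RT = 5527/9 = 614.1111 ms
Proportion correct = 9/12
IES = 614.1111 / (9/12) = 818.815 ms

818.8 ms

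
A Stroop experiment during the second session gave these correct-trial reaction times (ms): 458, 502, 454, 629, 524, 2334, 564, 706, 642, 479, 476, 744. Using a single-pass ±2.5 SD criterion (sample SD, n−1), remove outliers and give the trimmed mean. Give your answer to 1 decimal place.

561.6 ms

n = 12, ΣRT = 8512, M = 709.333
Σ(x−M)² = 2986060.67; s = √(2986060.67/11) = 521.018
Cutoffs: 709.333 ± 2.5·521.018 → [-593.2, 2011.9]
Outside: 2334 → excluded.
Retained (n=11): Σ = 6178, mean = 6178/11 = 561.636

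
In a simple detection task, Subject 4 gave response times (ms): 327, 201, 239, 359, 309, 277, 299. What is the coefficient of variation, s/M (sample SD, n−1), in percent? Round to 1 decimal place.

n = 7, Σ = 2011, M = 287.2857
Σ(x−M)² = 17211.429; s = √(17211.429/6) = 53.5590
CV = 53.5590 / 287.2857 = 0.18643 = 18.643%

18.6%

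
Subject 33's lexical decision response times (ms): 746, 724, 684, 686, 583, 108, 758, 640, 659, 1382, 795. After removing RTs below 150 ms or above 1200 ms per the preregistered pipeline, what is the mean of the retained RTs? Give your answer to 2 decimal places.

Excluded: 108, 1382
Retained (n=9): Σ = 6275
Mean = 6275/9 = 697.2222

697.22 ms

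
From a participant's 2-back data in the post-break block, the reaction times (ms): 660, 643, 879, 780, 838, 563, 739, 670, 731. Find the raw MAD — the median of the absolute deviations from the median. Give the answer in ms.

71 ms

Sorted: 563, 643, 660, 670, 731, 739, 780, 838, 879 → median = 731
|x − 731|: 71, 88, 148, 49, 107, 168, 8, 61, 0
Sorted deviations: 0, 8, 49, 61, 71, 88, 107, 148, 168 → MAD = 71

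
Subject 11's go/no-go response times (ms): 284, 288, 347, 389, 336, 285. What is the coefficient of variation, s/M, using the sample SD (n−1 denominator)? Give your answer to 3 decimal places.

n = 6, Σ = 1929, M = 321.5000
Σ(x−M)² = 9277.500; s = √(9277.500/5) = 43.0755
CV = 43.0755 / 321.5000 = 0.13398

0.134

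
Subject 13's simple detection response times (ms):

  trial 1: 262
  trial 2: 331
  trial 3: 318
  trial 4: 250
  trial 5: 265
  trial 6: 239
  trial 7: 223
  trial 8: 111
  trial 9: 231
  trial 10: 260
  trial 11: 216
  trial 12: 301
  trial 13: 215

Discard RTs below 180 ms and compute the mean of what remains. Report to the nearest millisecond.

Excluded: 111
Retained (n=12): Σ = 3111
Mean = 3111/12 = 259.2500

259 ms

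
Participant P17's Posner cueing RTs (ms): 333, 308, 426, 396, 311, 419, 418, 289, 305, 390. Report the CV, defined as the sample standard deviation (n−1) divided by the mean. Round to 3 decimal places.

0.153

n = 10, Σ = 3595, M = 359.5000
Σ(x−M)² = 27294.500; s = √(27294.500/9) = 55.0702
CV = 55.0702 / 359.5000 = 0.15319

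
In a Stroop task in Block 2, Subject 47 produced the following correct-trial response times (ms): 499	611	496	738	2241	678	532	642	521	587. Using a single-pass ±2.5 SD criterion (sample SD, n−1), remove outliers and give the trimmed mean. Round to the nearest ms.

n = 10, ΣRT = 7545, M = 754.500
Σ(x−M)² = 2513242.50; s = √(2513242.50/9) = 528.440
Cutoffs: 754.500 ± 2.5·528.440 → [-566.6, 2075.6]
Outside: 2241 → excluded.
Retained (n=9): Σ = 5304, mean = 5304/9 = 589.333

589 ms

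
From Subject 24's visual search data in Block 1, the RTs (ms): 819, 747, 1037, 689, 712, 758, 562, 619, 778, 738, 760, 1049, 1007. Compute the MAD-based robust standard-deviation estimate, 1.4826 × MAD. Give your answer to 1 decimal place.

90.4 ms

Sorted: 562, 619, 689, 712, 738, 747, 758, 760, 778, 819, 1007, 1037, 1049 → median = 758
|x − 758| sorted: 0, 2, 11, 20, 20, 46, 61, 69, 139, 196, 249, 279, 291 → MAD = 61
Robust SD ≈ 1.4826 × 61 = 90.439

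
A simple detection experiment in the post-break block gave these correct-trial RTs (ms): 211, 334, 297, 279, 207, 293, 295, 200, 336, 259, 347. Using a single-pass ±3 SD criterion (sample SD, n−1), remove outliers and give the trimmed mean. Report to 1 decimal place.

278.0 ms

n = 11, ΣRT = 3058, M = 278.000
Σ(x−M)² = 28112.00; s = √(28112.00/10) = 53.021
Cutoffs: 278.000 ± 3·53.021 → [118.9, 437.1]
No RTs fall outside the cutoffs; all 11 retained. Mean = 3058/11 = 278.000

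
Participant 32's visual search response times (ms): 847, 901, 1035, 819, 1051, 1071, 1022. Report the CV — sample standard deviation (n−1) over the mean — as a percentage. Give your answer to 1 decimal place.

10.9%

n = 7, Σ = 6746, M = 963.7143
Σ(x−M)² = 66105.429; s = √(66105.429/6) = 104.9646
CV = 104.9646 / 963.7143 = 0.10892 = 10.892%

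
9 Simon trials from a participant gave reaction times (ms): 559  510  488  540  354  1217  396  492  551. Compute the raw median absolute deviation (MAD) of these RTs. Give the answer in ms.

41 ms

Sorted: 354, 396, 488, 492, 510, 540, 551, 559, 1217 → median = 510
|x − 510|: 49, 0, 22, 30, 156, 707, 114, 18, 41
Sorted deviations: 0, 18, 22, 30, 41, 49, 114, 156, 707 → MAD = 41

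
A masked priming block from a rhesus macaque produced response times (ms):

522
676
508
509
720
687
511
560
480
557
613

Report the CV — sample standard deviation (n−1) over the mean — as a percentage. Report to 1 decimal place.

14.6%

n = 11, Σ = 6343, M = 576.6364
Σ(x−M)² = 70508.545; s = √(70508.545/10) = 83.9694
CV = 83.9694 / 576.6364 = 0.14562 = 14.562%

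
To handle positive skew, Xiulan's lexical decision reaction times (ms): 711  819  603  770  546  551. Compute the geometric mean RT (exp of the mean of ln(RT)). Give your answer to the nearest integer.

ln(RT): 6.5667, 6.7081, 6.4019, 6.6464, 6.3026, 6.3117
Mean ln(RT) = 38.9374/6 = 6.48957
Geometric mean = exp(6.48957) = 658.24 ms

658 ms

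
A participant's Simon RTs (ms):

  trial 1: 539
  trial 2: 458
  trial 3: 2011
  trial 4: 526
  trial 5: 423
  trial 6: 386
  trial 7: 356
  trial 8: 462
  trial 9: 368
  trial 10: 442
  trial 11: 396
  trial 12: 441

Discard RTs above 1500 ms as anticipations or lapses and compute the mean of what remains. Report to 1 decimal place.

Excluded: 2011
Retained (n=11): Σ = 4797
Mean = 4797/11 = 436.0909

436.1 ms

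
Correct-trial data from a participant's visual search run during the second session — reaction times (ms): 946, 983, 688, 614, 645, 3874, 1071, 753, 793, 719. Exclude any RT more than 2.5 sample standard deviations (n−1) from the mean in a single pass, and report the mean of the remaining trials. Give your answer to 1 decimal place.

801.3 ms

n = 10, ΣRT = 11086, M = 1108.600
Σ(x−M)² = 8705366.40; s = √(8705366.40/9) = 983.495
Cutoffs: 1108.600 ± 2.5·983.495 → [-1350.1, 3567.3]
Outside: 3874 → excluded.
Retained (n=9): Σ = 7212, mean = 7212/9 = 801.333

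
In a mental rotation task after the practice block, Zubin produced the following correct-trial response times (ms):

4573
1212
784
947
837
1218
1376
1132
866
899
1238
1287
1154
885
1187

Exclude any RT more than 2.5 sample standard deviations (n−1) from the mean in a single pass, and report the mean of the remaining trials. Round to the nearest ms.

1073 ms

n = 15, ΣRT = 19595, M = 1306.333
Σ(x−M)² = 11925109.33; s = √(11925109.33/14) = 922.927
Cutoffs: 1306.333 ± 2.5·922.927 → [-1001.0, 3613.6]
Outside: 4573 → excluded.
Retained (n=14): Σ = 15022, mean = 15022/14 = 1073.000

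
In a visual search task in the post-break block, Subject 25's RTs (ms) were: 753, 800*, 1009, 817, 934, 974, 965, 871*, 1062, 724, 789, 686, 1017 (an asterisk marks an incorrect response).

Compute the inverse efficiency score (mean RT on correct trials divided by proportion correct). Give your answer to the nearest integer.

Correct trials (n=11): 753, 1009, 817, 934, 974, 965, 1062, 724, 789, 686, 1017
Mean correct RT = 9730/11 = 884.5455 ms
Proportion correct = 11/13
IES = 884.5455 / (11/13) = 1045.372 ms

1045 ms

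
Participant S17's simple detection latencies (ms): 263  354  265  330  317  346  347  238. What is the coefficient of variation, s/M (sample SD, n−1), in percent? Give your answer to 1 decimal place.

14.8%

n = 8, Σ = 2460, M = 307.5000
Σ(x−M)² = 14418.000; s = √(14418.000/7) = 45.3841
CV = 45.3841 / 307.5000 = 0.14759 = 14.759%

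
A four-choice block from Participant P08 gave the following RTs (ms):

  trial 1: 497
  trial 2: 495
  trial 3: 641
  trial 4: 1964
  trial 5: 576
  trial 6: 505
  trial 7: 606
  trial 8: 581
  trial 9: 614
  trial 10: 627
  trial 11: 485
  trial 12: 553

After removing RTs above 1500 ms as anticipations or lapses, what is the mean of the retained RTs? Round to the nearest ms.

562 ms

Excluded: 1964
Retained (n=11): Σ = 6180
Mean = 6180/11 = 561.8182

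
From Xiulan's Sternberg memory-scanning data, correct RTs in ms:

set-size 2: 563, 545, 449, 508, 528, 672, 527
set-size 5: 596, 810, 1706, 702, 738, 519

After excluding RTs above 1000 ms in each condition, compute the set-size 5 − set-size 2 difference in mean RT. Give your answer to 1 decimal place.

set-size 5: exclude 1706
M(set-size 2) = 3792/7 = 541.714
M(set-size 5) = 3365/5 = 673.000
Difference = 673.000 − 541.714 = 131.286 ms

131.3 ms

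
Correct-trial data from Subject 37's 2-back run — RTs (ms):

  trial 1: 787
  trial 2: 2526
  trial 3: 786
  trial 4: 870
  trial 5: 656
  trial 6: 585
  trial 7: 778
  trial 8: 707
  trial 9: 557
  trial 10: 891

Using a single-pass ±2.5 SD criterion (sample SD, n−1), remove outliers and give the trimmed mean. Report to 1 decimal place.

735.2 ms

n = 10, ΣRT = 9143, M = 914.300
Σ(x−M)² = 2997120.10; s = √(2997120.10/9) = 577.073
Cutoffs: 914.300 ± 2.5·577.073 → [-528.4, 2357.0]
Outside: 2526 → excluded.
Retained (n=9): Σ = 6617, mean = 6617/9 = 735.222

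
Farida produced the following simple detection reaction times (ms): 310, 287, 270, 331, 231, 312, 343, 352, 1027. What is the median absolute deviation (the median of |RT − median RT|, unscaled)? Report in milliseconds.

Sorted: 231, 270, 287, 310, 312, 331, 343, 352, 1027 → median = 312
|x − 312|: 2, 25, 42, 19, 81, 0, 31, 40, 715
Sorted deviations: 0, 2, 19, 25, 31, 40, 42, 81, 715 → MAD = 31

31 ms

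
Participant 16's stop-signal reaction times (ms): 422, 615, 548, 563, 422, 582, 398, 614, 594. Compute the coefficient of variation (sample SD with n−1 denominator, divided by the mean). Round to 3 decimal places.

0.168

n = 9, Σ = 4758, M = 528.6667
Σ(x−M)² = 63230.000; s = √(63230.000/8) = 88.9030
CV = 88.9030 / 528.6667 = 0.16816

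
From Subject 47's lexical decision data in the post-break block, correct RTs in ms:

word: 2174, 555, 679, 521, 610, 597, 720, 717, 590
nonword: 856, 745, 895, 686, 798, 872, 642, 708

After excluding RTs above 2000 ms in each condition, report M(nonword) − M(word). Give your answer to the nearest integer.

word: exclude 2174
M(word) = 4989/8 = 623.625
M(nonword) = 6202/8 = 775.250
Difference = 775.250 − 623.625 = 151.625 ms

152 ms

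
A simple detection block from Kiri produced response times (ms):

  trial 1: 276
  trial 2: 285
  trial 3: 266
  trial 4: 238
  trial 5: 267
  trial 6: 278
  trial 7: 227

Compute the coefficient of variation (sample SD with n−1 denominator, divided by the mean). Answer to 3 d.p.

0.083

n = 7, Σ = 1837, M = 262.4286
Σ(x−M)² = 2821.714; s = √(2821.714/6) = 21.6861
CV = 21.6861 / 262.4286 = 0.08264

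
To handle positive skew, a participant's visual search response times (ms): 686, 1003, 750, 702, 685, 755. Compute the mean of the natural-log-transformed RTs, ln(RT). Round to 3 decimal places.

ln(RT): 6.5309, 6.9108, 6.6201, 6.5539, 6.5294, 6.6267
Σ ln(RT) = 39.7718
Mean = 39.7718/6 = 6.62863

6.629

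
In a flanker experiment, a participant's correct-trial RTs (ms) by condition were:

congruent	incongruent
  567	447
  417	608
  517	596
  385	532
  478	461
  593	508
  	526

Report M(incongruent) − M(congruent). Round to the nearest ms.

M(congruent) = 2957/6 = 492.833
M(incongruent) = 3678/7 = 525.429
Difference = 525.429 − 492.833 = 32.595 ms

33 ms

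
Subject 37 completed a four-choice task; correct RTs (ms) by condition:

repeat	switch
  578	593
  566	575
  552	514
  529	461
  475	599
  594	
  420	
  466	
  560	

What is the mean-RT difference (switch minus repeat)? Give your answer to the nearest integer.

22 ms

M(repeat) = 4740/9 = 526.667
M(switch) = 2742/5 = 548.400
Difference = 548.400 − 526.667 = 21.733 ms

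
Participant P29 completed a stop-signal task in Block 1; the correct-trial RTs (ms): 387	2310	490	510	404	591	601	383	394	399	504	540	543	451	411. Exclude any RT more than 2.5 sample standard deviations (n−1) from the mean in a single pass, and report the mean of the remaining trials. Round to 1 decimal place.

n = 15, ΣRT = 8918, M = 594.533
Σ(x−M)² = 3231631.73; s = √(3231631.73/14) = 480.449
Cutoffs: 594.533 ± 2.5·480.449 → [-606.6, 1795.7]
Outside: 2310 → excluded.
Retained (n=14): Σ = 6608, mean = 6608/14 = 472.000

472.0 ms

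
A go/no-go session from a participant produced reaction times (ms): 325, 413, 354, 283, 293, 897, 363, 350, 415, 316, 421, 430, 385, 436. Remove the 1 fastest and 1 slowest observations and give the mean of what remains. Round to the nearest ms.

375 ms

Sorted: 283, 293, 316, 325, 350, 354, 363, 385, 413, 415, 421, 430, 436, 897
Drop lowest 1 (283) and highest 1 (897)
Remaining (n=12): Σ = 4501, mean = 4501/12 = 375.083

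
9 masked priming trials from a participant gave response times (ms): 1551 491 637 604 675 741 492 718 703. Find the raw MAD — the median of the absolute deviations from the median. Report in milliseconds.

Sorted: 491, 492, 604, 637, 675, 703, 718, 741, 1551 → median = 675
|x − 675|: 876, 184, 38, 71, 0, 66, 183, 43, 28
Sorted deviations: 0, 28, 38, 43, 66, 71, 183, 184, 876 → MAD = 66

66 ms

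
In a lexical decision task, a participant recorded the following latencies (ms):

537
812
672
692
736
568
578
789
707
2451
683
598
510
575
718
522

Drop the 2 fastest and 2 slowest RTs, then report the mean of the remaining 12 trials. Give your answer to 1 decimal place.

654.4 ms

Sorted: 510, 522, 537, 568, 575, 578, 598, 672, 683, 692, 707, 718, 736, 789, 812, 2451
Drop lowest 2 (510, 522) and highest 2 (812, 2451)
Remaining (n=12): Σ = 7853, mean = 7853/12 = 654.417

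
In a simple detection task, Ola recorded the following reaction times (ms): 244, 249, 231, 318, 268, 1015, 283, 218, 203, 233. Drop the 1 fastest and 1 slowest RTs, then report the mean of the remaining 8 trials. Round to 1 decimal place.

Sorted: 203, 218, 231, 233, 244, 249, 268, 283, 318, 1015
Drop lowest 1 (203) and highest 1 (1015)
Remaining (n=8): Σ = 2044, mean = 2044/8 = 255.500

255.5 ms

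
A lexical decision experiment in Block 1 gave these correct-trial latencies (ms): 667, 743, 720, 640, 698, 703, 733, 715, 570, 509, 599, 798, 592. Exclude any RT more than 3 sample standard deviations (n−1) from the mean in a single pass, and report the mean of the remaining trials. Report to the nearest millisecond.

n = 13, ΣRT = 8687, M = 668.231
Σ(x−M)² = 79994.31; s = √(79994.31/12) = 81.647
Cutoffs: 668.231 ± 3·81.647 → [423.3, 913.2]
No RTs fall outside the cutoffs; all 13 retained. Mean = 8687/13 = 668.231

668 ms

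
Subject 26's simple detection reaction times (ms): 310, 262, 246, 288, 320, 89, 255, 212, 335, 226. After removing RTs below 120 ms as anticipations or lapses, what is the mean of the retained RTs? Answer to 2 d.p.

Excluded: 89
Retained (n=9): Σ = 2454
Mean = 2454/9 = 272.6667

272.67 ms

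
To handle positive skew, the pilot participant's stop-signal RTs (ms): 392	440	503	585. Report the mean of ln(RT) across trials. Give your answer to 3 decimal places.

6.163

ln(RT): 5.9713, 6.0868, 6.2206, 6.3716
Σ ln(RT) = 24.6502
Mean = 24.6502/4 = 6.16256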